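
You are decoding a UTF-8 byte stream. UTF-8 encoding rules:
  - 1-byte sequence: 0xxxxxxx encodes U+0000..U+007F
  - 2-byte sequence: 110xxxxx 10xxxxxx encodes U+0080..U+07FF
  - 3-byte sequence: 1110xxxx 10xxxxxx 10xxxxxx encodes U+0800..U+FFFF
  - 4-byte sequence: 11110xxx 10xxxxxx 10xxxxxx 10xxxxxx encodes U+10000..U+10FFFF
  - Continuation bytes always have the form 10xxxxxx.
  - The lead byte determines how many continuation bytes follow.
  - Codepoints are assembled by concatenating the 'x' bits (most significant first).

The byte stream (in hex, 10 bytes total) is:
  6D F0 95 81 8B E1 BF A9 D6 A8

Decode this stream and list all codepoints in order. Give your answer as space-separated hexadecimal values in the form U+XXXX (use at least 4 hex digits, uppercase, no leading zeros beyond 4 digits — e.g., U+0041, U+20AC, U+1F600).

Answer: U+006D U+1504B U+1FE9 U+05A8

Derivation:
Byte[0]=6D: 1-byte ASCII. cp=U+006D
Byte[1]=F0: 4-byte lead, need 3 cont bytes. acc=0x0
Byte[2]=95: continuation. acc=(acc<<6)|0x15=0x15
Byte[3]=81: continuation. acc=(acc<<6)|0x01=0x541
Byte[4]=8B: continuation. acc=(acc<<6)|0x0B=0x1504B
Completed: cp=U+1504B (starts at byte 1)
Byte[5]=E1: 3-byte lead, need 2 cont bytes. acc=0x1
Byte[6]=BF: continuation. acc=(acc<<6)|0x3F=0x7F
Byte[7]=A9: continuation. acc=(acc<<6)|0x29=0x1FE9
Completed: cp=U+1FE9 (starts at byte 5)
Byte[8]=D6: 2-byte lead, need 1 cont bytes. acc=0x16
Byte[9]=A8: continuation. acc=(acc<<6)|0x28=0x5A8
Completed: cp=U+05A8 (starts at byte 8)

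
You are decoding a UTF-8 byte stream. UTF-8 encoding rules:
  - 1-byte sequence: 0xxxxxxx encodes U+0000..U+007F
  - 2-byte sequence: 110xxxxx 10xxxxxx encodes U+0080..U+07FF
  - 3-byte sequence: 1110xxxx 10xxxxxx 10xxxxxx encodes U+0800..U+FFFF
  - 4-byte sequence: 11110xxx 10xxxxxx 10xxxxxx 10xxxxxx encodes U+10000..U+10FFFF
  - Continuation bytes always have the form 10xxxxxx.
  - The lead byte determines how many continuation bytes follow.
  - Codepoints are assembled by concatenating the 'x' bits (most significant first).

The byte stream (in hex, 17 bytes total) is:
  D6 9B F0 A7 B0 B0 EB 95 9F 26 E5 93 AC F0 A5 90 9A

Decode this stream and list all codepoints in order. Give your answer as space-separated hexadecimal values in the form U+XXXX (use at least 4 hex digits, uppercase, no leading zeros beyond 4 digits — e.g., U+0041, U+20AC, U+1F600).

Answer: U+059B U+27C30 U+B55F U+0026 U+54EC U+2541A

Derivation:
Byte[0]=D6: 2-byte lead, need 1 cont bytes. acc=0x16
Byte[1]=9B: continuation. acc=(acc<<6)|0x1B=0x59B
Completed: cp=U+059B (starts at byte 0)
Byte[2]=F0: 4-byte lead, need 3 cont bytes. acc=0x0
Byte[3]=A7: continuation. acc=(acc<<6)|0x27=0x27
Byte[4]=B0: continuation. acc=(acc<<6)|0x30=0x9F0
Byte[5]=B0: continuation. acc=(acc<<6)|0x30=0x27C30
Completed: cp=U+27C30 (starts at byte 2)
Byte[6]=EB: 3-byte lead, need 2 cont bytes. acc=0xB
Byte[7]=95: continuation. acc=(acc<<6)|0x15=0x2D5
Byte[8]=9F: continuation. acc=(acc<<6)|0x1F=0xB55F
Completed: cp=U+B55F (starts at byte 6)
Byte[9]=26: 1-byte ASCII. cp=U+0026
Byte[10]=E5: 3-byte lead, need 2 cont bytes. acc=0x5
Byte[11]=93: continuation. acc=(acc<<6)|0x13=0x153
Byte[12]=AC: continuation. acc=(acc<<6)|0x2C=0x54EC
Completed: cp=U+54EC (starts at byte 10)
Byte[13]=F0: 4-byte lead, need 3 cont bytes. acc=0x0
Byte[14]=A5: continuation. acc=(acc<<6)|0x25=0x25
Byte[15]=90: continuation. acc=(acc<<6)|0x10=0x950
Byte[16]=9A: continuation. acc=(acc<<6)|0x1A=0x2541A
Completed: cp=U+2541A (starts at byte 13)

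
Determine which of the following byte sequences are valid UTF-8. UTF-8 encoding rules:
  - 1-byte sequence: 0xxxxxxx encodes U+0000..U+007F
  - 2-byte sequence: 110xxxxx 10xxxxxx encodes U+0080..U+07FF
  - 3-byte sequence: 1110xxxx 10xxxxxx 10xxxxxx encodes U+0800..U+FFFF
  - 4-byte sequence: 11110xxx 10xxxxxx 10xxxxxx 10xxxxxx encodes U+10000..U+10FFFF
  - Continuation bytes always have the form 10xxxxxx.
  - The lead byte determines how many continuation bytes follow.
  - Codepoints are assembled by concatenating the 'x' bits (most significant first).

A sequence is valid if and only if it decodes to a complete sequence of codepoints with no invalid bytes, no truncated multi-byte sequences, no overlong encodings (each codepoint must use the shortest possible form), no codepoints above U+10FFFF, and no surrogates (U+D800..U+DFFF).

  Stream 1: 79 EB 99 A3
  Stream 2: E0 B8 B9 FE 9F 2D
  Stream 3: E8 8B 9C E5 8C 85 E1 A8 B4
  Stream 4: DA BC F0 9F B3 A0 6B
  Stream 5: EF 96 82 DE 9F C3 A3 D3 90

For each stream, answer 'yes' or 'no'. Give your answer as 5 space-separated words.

Answer: yes no yes yes yes

Derivation:
Stream 1: decodes cleanly. VALID
Stream 2: error at byte offset 3. INVALID
Stream 3: decodes cleanly. VALID
Stream 4: decodes cleanly. VALID
Stream 5: decodes cleanly. VALID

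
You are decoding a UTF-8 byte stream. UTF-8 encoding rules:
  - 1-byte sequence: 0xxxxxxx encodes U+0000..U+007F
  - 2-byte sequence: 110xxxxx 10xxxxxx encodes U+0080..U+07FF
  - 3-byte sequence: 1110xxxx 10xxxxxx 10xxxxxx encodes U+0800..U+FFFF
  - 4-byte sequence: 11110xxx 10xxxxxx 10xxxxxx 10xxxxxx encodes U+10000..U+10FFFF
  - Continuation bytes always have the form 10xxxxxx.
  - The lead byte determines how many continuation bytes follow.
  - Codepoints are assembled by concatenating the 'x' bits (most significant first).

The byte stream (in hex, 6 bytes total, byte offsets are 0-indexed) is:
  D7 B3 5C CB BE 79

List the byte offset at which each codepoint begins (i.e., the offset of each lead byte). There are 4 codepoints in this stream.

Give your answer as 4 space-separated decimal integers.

Byte[0]=D7: 2-byte lead, need 1 cont bytes. acc=0x17
Byte[1]=B3: continuation. acc=(acc<<6)|0x33=0x5F3
Completed: cp=U+05F3 (starts at byte 0)
Byte[2]=5C: 1-byte ASCII. cp=U+005C
Byte[3]=CB: 2-byte lead, need 1 cont bytes. acc=0xB
Byte[4]=BE: continuation. acc=(acc<<6)|0x3E=0x2FE
Completed: cp=U+02FE (starts at byte 3)
Byte[5]=79: 1-byte ASCII. cp=U+0079

Answer: 0 2 3 5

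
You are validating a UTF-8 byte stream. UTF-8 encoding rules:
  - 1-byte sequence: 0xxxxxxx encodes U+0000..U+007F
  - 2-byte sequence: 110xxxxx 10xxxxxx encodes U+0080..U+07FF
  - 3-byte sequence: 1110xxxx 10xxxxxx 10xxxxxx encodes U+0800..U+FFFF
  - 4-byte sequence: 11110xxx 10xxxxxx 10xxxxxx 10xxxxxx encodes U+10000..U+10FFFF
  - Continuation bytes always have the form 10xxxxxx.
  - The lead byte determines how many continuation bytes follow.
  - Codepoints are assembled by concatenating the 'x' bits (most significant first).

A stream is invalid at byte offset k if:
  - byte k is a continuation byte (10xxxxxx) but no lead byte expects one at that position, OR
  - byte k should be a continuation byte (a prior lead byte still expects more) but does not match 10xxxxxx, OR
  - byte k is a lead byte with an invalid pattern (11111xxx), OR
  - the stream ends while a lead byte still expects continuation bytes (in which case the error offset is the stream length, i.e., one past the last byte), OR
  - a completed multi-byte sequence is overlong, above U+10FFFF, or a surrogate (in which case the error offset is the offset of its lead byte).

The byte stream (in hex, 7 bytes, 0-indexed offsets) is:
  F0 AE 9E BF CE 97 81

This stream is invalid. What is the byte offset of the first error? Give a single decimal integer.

Byte[0]=F0: 4-byte lead, need 3 cont bytes. acc=0x0
Byte[1]=AE: continuation. acc=(acc<<6)|0x2E=0x2E
Byte[2]=9E: continuation. acc=(acc<<6)|0x1E=0xB9E
Byte[3]=BF: continuation. acc=(acc<<6)|0x3F=0x2E7BF
Completed: cp=U+2E7BF (starts at byte 0)
Byte[4]=CE: 2-byte lead, need 1 cont bytes. acc=0xE
Byte[5]=97: continuation. acc=(acc<<6)|0x17=0x397
Completed: cp=U+0397 (starts at byte 4)
Byte[6]=81: INVALID lead byte (not 0xxx/110x/1110/11110)

Answer: 6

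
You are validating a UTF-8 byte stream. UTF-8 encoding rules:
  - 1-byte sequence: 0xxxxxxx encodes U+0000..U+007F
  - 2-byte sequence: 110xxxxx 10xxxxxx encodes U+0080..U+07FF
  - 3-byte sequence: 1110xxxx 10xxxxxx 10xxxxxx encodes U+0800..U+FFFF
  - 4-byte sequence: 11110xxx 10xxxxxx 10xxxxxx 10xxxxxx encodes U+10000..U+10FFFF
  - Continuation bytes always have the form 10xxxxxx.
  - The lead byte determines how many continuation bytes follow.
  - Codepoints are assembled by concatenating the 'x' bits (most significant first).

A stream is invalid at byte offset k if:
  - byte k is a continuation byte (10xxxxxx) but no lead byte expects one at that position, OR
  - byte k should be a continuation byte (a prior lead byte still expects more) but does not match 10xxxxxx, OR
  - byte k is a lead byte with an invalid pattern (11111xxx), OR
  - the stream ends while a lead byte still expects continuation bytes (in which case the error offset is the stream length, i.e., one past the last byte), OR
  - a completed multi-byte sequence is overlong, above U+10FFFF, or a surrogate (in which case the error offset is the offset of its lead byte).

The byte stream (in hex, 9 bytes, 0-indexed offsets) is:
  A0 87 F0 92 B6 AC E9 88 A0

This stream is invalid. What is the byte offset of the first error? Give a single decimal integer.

Answer: 0

Derivation:
Byte[0]=A0: INVALID lead byte (not 0xxx/110x/1110/11110)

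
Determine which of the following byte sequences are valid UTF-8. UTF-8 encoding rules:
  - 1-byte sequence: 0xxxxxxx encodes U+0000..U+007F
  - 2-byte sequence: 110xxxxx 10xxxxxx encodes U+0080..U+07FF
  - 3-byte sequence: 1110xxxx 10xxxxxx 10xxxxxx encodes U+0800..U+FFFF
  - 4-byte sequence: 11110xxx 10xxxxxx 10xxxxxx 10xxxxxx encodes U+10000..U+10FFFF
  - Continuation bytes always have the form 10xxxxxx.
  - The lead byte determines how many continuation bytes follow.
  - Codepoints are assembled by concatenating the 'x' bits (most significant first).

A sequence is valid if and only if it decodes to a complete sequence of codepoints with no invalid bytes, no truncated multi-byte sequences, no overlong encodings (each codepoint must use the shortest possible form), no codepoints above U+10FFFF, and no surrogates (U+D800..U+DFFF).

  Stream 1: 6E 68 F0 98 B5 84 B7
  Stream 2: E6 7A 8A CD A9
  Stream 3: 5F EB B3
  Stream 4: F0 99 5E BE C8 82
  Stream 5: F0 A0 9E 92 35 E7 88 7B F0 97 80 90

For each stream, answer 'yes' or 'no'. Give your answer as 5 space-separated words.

Answer: no no no no no

Derivation:
Stream 1: error at byte offset 6. INVALID
Stream 2: error at byte offset 1. INVALID
Stream 3: error at byte offset 3. INVALID
Stream 4: error at byte offset 2. INVALID
Stream 5: error at byte offset 7. INVALID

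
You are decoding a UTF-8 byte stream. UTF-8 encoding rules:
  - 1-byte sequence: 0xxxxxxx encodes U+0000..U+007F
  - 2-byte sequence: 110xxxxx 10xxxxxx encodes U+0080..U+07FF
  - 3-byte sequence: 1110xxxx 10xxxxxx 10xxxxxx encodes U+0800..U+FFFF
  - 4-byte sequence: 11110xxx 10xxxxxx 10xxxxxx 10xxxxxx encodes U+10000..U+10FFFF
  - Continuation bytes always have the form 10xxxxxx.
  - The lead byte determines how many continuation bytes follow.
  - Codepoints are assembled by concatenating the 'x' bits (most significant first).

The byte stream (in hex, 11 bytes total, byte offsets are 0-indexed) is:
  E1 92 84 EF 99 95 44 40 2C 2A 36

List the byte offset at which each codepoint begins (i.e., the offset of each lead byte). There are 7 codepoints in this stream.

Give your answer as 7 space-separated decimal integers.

Answer: 0 3 6 7 8 9 10

Derivation:
Byte[0]=E1: 3-byte lead, need 2 cont bytes. acc=0x1
Byte[1]=92: continuation. acc=(acc<<6)|0x12=0x52
Byte[2]=84: continuation. acc=(acc<<6)|0x04=0x1484
Completed: cp=U+1484 (starts at byte 0)
Byte[3]=EF: 3-byte lead, need 2 cont bytes. acc=0xF
Byte[4]=99: continuation. acc=(acc<<6)|0x19=0x3D9
Byte[5]=95: continuation. acc=(acc<<6)|0x15=0xF655
Completed: cp=U+F655 (starts at byte 3)
Byte[6]=44: 1-byte ASCII. cp=U+0044
Byte[7]=40: 1-byte ASCII. cp=U+0040
Byte[8]=2C: 1-byte ASCII. cp=U+002C
Byte[9]=2A: 1-byte ASCII. cp=U+002A
Byte[10]=36: 1-byte ASCII. cp=U+0036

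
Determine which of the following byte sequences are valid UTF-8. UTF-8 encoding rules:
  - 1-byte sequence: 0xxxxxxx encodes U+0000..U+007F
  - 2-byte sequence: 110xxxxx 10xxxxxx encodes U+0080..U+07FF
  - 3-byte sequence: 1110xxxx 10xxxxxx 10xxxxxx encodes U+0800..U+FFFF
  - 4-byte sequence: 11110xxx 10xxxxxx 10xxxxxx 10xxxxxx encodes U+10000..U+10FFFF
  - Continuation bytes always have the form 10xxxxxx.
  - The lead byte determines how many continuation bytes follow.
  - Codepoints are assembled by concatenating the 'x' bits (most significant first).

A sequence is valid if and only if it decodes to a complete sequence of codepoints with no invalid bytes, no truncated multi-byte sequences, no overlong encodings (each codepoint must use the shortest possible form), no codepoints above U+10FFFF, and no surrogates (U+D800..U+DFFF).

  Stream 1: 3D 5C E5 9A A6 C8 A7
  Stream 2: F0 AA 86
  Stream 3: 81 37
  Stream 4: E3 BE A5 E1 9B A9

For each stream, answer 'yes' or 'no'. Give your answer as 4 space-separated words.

Answer: yes no no yes

Derivation:
Stream 1: decodes cleanly. VALID
Stream 2: error at byte offset 3. INVALID
Stream 3: error at byte offset 0. INVALID
Stream 4: decodes cleanly. VALID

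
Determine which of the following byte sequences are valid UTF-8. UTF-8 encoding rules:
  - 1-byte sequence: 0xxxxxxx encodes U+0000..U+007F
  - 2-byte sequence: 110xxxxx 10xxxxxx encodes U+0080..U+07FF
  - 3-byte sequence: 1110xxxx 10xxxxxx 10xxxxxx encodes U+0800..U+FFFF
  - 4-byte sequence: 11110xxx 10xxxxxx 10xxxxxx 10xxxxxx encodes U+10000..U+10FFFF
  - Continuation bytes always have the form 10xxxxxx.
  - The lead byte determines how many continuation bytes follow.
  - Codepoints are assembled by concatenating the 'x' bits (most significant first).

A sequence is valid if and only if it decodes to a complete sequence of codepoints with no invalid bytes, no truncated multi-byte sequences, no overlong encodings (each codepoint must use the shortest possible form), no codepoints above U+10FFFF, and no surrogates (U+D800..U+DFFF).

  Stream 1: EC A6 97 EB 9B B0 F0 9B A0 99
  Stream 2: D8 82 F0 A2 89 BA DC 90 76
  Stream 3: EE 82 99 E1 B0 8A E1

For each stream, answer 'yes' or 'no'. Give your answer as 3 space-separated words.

Stream 1: decodes cleanly. VALID
Stream 2: decodes cleanly. VALID
Stream 3: error at byte offset 7. INVALID

Answer: yes yes no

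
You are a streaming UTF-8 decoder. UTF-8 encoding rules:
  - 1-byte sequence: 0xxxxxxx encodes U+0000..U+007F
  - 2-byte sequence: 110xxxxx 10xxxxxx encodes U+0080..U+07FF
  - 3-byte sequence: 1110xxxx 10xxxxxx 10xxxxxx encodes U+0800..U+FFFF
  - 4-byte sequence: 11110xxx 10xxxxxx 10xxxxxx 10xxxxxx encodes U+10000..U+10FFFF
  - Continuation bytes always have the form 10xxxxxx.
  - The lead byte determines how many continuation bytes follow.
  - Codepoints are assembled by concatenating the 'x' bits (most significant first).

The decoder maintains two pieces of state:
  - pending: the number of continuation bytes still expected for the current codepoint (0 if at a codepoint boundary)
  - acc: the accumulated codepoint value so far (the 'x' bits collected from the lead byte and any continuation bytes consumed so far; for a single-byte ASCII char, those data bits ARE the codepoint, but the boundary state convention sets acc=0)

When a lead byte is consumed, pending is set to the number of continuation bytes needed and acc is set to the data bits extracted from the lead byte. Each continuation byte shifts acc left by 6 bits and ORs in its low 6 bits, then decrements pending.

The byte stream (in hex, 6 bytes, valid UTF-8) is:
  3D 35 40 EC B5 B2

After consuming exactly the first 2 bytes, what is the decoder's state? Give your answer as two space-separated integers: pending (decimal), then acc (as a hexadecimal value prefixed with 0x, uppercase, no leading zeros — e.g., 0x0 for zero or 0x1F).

Byte[0]=3D: 1-byte. pending=0, acc=0x0
Byte[1]=35: 1-byte. pending=0, acc=0x0

Answer: 0 0x0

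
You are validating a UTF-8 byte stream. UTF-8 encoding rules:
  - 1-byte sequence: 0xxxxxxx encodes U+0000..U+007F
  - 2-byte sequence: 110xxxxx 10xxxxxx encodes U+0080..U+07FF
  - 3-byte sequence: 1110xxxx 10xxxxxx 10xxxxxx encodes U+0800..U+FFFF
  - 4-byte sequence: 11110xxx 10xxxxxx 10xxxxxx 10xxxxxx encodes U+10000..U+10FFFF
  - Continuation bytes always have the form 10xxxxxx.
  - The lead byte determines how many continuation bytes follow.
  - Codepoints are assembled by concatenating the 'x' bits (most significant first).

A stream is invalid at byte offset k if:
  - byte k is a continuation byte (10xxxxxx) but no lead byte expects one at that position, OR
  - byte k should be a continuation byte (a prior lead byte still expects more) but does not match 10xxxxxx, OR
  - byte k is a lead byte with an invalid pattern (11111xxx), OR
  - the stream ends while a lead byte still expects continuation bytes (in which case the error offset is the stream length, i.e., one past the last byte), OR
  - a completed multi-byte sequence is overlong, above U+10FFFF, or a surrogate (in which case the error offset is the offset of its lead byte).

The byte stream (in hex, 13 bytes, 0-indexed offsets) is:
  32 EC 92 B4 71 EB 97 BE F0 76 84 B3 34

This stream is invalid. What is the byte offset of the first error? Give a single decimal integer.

Byte[0]=32: 1-byte ASCII. cp=U+0032
Byte[1]=EC: 3-byte lead, need 2 cont bytes. acc=0xC
Byte[2]=92: continuation. acc=(acc<<6)|0x12=0x312
Byte[3]=B4: continuation. acc=(acc<<6)|0x34=0xC4B4
Completed: cp=U+C4B4 (starts at byte 1)
Byte[4]=71: 1-byte ASCII. cp=U+0071
Byte[5]=EB: 3-byte lead, need 2 cont bytes. acc=0xB
Byte[6]=97: continuation. acc=(acc<<6)|0x17=0x2D7
Byte[7]=BE: continuation. acc=(acc<<6)|0x3E=0xB5FE
Completed: cp=U+B5FE (starts at byte 5)
Byte[8]=F0: 4-byte lead, need 3 cont bytes. acc=0x0
Byte[9]=76: expected 10xxxxxx continuation. INVALID

Answer: 9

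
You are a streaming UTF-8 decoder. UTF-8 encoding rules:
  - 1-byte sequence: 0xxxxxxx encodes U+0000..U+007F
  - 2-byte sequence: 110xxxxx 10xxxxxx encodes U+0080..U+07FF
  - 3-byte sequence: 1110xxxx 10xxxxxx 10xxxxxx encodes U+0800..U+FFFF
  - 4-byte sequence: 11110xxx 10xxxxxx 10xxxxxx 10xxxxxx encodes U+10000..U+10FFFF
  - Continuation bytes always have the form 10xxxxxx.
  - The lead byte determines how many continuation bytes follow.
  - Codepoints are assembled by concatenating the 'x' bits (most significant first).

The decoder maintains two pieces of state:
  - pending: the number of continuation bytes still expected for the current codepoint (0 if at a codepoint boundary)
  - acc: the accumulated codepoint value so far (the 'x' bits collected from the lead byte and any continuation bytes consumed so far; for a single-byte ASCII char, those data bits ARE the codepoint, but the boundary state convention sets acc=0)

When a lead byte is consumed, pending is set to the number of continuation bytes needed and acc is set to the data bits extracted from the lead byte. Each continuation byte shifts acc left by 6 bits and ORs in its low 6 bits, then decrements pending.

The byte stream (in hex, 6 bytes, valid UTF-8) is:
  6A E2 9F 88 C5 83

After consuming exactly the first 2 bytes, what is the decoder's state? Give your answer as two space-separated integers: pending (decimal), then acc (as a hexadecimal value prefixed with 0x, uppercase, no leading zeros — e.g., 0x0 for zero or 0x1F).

Answer: 2 0x2

Derivation:
Byte[0]=6A: 1-byte. pending=0, acc=0x0
Byte[1]=E2: 3-byte lead. pending=2, acc=0x2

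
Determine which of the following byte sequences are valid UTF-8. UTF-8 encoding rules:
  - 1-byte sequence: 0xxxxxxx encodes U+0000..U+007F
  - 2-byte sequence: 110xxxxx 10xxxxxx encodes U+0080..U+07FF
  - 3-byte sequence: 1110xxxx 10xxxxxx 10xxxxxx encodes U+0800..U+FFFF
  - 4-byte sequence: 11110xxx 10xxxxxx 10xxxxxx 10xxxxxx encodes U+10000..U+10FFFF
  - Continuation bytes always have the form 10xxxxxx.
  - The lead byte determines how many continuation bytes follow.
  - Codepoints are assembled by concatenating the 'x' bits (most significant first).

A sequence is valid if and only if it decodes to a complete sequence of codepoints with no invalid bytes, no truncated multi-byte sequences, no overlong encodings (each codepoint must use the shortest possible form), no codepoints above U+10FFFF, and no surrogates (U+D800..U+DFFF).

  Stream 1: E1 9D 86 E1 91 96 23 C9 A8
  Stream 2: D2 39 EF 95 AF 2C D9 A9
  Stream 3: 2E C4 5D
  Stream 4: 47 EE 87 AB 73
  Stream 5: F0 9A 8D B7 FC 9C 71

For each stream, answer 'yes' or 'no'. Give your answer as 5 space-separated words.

Stream 1: decodes cleanly. VALID
Stream 2: error at byte offset 1. INVALID
Stream 3: error at byte offset 2. INVALID
Stream 4: decodes cleanly. VALID
Stream 5: error at byte offset 4. INVALID

Answer: yes no no yes no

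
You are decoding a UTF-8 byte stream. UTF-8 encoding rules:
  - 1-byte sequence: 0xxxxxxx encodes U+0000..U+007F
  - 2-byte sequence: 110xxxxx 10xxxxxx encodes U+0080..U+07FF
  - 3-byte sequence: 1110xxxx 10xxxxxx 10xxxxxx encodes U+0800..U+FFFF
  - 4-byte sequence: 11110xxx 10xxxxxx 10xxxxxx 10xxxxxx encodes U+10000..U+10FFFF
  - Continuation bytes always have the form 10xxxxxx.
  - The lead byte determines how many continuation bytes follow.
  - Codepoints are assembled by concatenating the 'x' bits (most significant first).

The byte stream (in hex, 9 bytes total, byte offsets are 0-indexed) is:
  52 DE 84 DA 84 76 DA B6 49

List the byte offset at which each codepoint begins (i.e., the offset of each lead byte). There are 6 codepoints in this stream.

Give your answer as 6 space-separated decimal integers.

Answer: 0 1 3 5 6 8

Derivation:
Byte[0]=52: 1-byte ASCII. cp=U+0052
Byte[1]=DE: 2-byte lead, need 1 cont bytes. acc=0x1E
Byte[2]=84: continuation. acc=(acc<<6)|0x04=0x784
Completed: cp=U+0784 (starts at byte 1)
Byte[3]=DA: 2-byte lead, need 1 cont bytes. acc=0x1A
Byte[4]=84: continuation. acc=(acc<<6)|0x04=0x684
Completed: cp=U+0684 (starts at byte 3)
Byte[5]=76: 1-byte ASCII. cp=U+0076
Byte[6]=DA: 2-byte lead, need 1 cont bytes. acc=0x1A
Byte[7]=B6: continuation. acc=(acc<<6)|0x36=0x6B6
Completed: cp=U+06B6 (starts at byte 6)
Byte[8]=49: 1-byte ASCII. cp=U+0049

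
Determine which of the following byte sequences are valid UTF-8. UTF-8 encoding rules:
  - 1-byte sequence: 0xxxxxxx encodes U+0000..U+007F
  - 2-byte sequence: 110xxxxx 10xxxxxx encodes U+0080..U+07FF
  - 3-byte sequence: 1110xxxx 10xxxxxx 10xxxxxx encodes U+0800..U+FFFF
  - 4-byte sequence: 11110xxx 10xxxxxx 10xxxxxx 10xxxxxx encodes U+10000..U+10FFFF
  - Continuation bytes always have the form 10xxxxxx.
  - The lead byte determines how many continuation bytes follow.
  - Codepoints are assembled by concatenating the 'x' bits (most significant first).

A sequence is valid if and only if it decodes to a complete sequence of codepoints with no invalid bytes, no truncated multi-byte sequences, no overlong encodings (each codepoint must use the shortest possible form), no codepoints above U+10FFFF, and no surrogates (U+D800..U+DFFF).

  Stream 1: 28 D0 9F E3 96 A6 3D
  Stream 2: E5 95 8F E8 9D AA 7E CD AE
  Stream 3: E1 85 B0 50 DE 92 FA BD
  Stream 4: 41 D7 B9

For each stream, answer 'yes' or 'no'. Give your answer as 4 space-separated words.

Stream 1: decodes cleanly. VALID
Stream 2: decodes cleanly. VALID
Stream 3: error at byte offset 6. INVALID
Stream 4: decodes cleanly. VALID

Answer: yes yes no yes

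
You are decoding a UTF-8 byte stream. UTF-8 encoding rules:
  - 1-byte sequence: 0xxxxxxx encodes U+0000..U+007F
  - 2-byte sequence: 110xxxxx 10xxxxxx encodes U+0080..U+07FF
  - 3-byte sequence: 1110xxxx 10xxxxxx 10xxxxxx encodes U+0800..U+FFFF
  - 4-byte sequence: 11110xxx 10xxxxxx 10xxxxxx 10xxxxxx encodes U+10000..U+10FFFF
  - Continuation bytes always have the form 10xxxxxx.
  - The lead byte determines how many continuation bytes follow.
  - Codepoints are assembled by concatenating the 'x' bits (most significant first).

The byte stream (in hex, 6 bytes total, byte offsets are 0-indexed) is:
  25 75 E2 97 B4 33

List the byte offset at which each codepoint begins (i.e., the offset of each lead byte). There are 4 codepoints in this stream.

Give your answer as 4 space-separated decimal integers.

Byte[0]=25: 1-byte ASCII. cp=U+0025
Byte[1]=75: 1-byte ASCII. cp=U+0075
Byte[2]=E2: 3-byte lead, need 2 cont bytes. acc=0x2
Byte[3]=97: continuation. acc=(acc<<6)|0x17=0x97
Byte[4]=B4: continuation. acc=(acc<<6)|0x34=0x25F4
Completed: cp=U+25F4 (starts at byte 2)
Byte[5]=33: 1-byte ASCII. cp=U+0033

Answer: 0 1 2 5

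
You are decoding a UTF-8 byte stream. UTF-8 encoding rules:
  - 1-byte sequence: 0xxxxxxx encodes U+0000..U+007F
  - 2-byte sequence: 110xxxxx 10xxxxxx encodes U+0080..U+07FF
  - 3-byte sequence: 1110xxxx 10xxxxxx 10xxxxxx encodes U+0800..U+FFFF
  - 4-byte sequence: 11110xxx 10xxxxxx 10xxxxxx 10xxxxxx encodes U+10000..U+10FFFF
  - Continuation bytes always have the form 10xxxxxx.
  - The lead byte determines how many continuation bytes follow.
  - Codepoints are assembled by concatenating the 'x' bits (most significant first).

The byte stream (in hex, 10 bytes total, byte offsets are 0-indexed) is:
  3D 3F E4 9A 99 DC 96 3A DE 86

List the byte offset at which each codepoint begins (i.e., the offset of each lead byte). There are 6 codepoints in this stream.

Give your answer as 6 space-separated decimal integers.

Byte[0]=3D: 1-byte ASCII. cp=U+003D
Byte[1]=3F: 1-byte ASCII. cp=U+003F
Byte[2]=E4: 3-byte lead, need 2 cont bytes. acc=0x4
Byte[3]=9A: continuation. acc=(acc<<6)|0x1A=0x11A
Byte[4]=99: continuation. acc=(acc<<6)|0x19=0x4699
Completed: cp=U+4699 (starts at byte 2)
Byte[5]=DC: 2-byte lead, need 1 cont bytes. acc=0x1C
Byte[6]=96: continuation. acc=(acc<<6)|0x16=0x716
Completed: cp=U+0716 (starts at byte 5)
Byte[7]=3A: 1-byte ASCII. cp=U+003A
Byte[8]=DE: 2-byte lead, need 1 cont bytes. acc=0x1E
Byte[9]=86: continuation. acc=(acc<<6)|0x06=0x786
Completed: cp=U+0786 (starts at byte 8)

Answer: 0 1 2 5 7 8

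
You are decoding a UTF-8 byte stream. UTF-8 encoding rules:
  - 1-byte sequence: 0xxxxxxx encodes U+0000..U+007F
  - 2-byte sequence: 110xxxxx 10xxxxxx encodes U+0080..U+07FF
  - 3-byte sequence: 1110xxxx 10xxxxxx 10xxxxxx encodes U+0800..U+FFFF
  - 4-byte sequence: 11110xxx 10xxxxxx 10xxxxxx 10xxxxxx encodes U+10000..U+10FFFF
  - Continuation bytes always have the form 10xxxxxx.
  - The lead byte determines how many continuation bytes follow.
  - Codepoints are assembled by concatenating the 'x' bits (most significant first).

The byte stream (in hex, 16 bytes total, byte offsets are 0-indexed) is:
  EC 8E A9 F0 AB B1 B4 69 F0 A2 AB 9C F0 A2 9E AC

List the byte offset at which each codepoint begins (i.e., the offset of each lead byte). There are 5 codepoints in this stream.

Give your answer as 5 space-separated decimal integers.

Byte[0]=EC: 3-byte lead, need 2 cont bytes. acc=0xC
Byte[1]=8E: continuation. acc=(acc<<6)|0x0E=0x30E
Byte[2]=A9: continuation. acc=(acc<<6)|0x29=0xC3A9
Completed: cp=U+C3A9 (starts at byte 0)
Byte[3]=F0: 4-byte lead, need 3 cont bytes. acc=0x0
Byte[4]=AB: continuation. acc=(acc<<6)|0x2B=0x2B
Byte[5]=B1: continuation. acc=(acc<<6)|0x31=0xAF1
Byte[6]=B4: continuation. acc=(acc<<6)|0x34=0x2BC74
Completed: cp=U+2BC74 (starts at byte 3)
Byte[7]=69: 1-byte ASCII. cp=U+0069
Byte[8]=F0: 4-byte lead, need 3 cont bytes. acc=0x0
Byte[9]=A2: continuation. acc=(acc<<6)|0x22=0x22
Byte[10]=AB: continuation. acc=(acc<<6)|0x2B=0x8AB
Byte[11]=9C: continuation. acc=(acc<<6)|0x1C=0x22ADC
Completed: cp=U+22ADC (starts at byte 8)
Byte[12]=F0: 4-byte lead, need 3 cont bytes. acc=0x0
Byte[13]=A2: continuation. acc=(acc<<6)|0x22=0x22
Byte[14]=9E: continuation. acc=(acc<<6)|0x1E=0x89E
Byte[15]=AC: continuation. acc=(acc<<6)|0x2C=0x227AC
Completed: cp=U+227AC (starts at byte 12)

Answer: 0 3 7 8 12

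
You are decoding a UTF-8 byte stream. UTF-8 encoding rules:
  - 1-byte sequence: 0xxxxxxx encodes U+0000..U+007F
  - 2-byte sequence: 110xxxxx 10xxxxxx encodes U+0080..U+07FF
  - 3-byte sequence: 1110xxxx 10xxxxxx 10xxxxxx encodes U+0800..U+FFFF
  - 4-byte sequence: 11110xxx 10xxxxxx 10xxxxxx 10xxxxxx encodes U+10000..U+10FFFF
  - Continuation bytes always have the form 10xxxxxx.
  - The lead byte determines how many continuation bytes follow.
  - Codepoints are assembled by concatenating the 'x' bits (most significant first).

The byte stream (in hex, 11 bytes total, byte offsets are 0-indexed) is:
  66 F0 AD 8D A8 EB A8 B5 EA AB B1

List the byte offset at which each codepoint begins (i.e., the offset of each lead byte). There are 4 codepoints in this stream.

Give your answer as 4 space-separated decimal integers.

Answer: 0 1 5 8

Derivation:
Byte[0]=66: 1-byte ASCII. cp=U+0066
Byte[1]=F0: 4-byte lead, need 3 cont bytes. acc=0x0
Byte[2]=AD: continuation. acc=(acc<<6)|0x2D=0x2D
Byte[3]=8D: continuation. acc=(acc<<6)|0x0D=0xB4D
Byte[4]=A8: continuation. acc=(acc<<6)|0x28=0x2D368
Completed: cp=U+2D368 (starts at byte 1)
Byte[5]=EB: 3-byte lead, need 2 cont bytes. acc=0xB
Byte[6]=A8: continuation. acc=(acc<<6)|0x28=0x2E8
Byte[7]=B5: continuation. acc=(acc<<6)|0x35=0xBA35
Completed: cp=U+BA35 (starts at byte 5)
Byte[8]=EA: 3-byte lead, need 2 cont bytes. acc=0xA
Byte[9]=AB: continuation. acc=(acc<<6)|0x2B=0x2AB
Byte[10]=B1: continuation. acc=(acc<<6)|0x31=0xAAF1
Completed: cp=U+AAF1 (starts at byte 8)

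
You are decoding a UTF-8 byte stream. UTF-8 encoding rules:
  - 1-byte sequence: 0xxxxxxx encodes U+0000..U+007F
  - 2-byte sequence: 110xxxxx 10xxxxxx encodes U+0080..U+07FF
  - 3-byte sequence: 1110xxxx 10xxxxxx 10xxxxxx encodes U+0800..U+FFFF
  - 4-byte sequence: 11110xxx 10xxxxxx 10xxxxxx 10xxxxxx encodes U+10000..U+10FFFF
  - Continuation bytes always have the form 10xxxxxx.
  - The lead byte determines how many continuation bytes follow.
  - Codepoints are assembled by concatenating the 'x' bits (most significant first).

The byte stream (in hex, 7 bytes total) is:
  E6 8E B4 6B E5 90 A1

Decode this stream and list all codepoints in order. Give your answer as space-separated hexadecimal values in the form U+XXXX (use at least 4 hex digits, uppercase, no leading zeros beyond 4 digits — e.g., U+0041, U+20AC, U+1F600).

Answer: U+63B4 U+006B U+5421

Derivation:
Byte[0]=E6: 3-byte lead, need 2 cont bytes. acc=0x6
Byte[1]=8E: continuation. acc=(acc<<6)|0x0E=0x18E
Byte[2]=B4: continuation. acc=(acc<<6)|0x34=0x63B4
Completed: cp=U+63B4 (starts at byte 0)
Byte[3]=6B: 1-byte ASCII. cp=U+006B
Byte[4]=E5: 3-byte lead, need 2 cont bytes. acc=0x5
Byte[5]=90: continuation. acc=(acc<<6)|0x10=0x150
Byte[6]=A1: continuation. acc=(acc<<6)|0x21=0x5421
Completed: cp=U+5421 (starts at byte 4)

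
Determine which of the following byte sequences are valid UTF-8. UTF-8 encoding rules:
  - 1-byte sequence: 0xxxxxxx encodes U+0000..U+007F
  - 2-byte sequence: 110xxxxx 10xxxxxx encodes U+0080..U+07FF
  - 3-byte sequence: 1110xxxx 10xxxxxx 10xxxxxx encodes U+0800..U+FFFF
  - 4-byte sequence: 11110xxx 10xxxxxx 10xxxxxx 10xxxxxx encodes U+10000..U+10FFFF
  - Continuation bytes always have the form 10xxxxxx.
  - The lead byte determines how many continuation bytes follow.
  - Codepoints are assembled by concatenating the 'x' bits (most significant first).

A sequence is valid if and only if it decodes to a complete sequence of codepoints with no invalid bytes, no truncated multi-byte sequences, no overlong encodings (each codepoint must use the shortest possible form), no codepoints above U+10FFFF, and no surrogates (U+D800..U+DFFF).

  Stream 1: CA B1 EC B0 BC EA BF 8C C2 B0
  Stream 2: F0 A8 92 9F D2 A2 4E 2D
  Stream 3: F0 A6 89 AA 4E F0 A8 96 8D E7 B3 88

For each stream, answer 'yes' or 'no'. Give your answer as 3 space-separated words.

Stream 1: decodes cleanly. VALID
Stream 2: decodes cleanly. VALID
Stream 3: decodes cleanly. VALID

Answer: yes yes yes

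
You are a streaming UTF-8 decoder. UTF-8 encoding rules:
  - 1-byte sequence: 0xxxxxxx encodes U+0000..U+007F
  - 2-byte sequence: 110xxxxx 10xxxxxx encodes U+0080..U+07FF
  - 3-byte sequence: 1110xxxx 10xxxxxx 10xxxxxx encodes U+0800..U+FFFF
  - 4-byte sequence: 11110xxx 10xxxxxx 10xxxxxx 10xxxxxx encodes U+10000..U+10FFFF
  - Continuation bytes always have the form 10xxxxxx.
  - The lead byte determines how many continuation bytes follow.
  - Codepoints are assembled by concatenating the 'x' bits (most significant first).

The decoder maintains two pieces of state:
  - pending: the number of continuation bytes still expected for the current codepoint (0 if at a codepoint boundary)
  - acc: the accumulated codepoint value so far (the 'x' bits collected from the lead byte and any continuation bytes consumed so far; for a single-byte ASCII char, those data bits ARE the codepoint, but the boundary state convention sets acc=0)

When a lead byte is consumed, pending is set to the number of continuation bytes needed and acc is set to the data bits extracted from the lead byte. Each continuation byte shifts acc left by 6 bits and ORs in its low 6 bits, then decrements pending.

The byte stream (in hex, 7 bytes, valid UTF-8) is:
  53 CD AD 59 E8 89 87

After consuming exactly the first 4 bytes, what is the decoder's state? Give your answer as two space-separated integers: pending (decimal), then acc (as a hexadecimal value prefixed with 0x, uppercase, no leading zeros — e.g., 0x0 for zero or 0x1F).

Byte[0]=53: 1-byte. pending=0, acc=0x0
Byte[1]=CD: 2-byte lead. pending=1, acc=0xD
Byte[2]=AD: continuation. acc=(acc<<6)|0x2D=0x36D, pending=0
Byte[3]=59: 1-byte. pending=0, acc=0x0

Answer: 0 0x0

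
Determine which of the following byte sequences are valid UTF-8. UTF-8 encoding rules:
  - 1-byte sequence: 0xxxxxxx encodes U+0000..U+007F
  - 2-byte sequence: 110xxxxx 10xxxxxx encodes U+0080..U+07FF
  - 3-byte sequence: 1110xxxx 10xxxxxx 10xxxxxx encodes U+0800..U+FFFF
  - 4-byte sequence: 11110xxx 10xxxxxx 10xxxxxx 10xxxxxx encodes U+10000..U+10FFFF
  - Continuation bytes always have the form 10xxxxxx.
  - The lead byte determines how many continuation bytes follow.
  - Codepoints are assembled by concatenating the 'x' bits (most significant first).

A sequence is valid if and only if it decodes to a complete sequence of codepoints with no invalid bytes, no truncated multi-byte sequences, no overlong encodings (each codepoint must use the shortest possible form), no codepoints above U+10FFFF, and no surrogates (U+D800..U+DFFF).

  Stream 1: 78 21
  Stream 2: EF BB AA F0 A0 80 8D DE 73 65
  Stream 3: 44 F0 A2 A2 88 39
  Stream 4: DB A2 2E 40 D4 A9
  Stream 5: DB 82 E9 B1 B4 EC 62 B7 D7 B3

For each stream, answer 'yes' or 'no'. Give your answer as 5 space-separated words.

Stream 1: decodes cleanly. VALID
Stream 2: error at byte offset 8. INVALID
Stream 3: decodes cleanly. VALID
Stream 4: decodes cleanly. VALID
Stream 5: error at byte offset 6. INVALID

Answer: yes no yes yes no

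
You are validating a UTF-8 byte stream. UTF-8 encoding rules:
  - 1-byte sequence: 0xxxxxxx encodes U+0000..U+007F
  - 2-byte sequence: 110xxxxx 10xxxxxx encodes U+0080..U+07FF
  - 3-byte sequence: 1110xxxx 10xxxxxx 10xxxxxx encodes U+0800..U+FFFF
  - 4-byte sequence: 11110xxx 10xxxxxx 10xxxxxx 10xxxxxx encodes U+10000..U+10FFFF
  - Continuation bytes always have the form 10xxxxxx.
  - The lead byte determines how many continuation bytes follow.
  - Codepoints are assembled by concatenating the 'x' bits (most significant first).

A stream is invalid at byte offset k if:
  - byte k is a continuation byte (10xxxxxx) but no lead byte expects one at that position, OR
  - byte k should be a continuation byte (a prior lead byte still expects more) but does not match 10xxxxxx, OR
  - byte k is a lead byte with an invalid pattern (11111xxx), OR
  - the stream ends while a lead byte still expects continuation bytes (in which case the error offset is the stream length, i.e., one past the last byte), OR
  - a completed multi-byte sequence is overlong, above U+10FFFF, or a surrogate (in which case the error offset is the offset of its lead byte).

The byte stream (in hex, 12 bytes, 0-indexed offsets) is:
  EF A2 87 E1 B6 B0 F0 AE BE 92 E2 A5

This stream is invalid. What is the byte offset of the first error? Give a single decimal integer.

Answer: 12

Derivation:
Byte[0]=EF: 3-byte lead, need 2 cont bytes. acc=0xF
Byte[1]=A2: continuation. acc=(acc<<6)|0x22=0x3E2
Byte[2]=87: continuation. acc=(acc<<6)|0x07=0xF887
Completed: cp=U+F887 (starts at byte 0)
Byte[3]=E1: 3-byte lead, need 2 cont bytes. acc=0x1
Byte[4]=B6: continuation. acc=(acc<<6)|0x36=0x76
Byte[5]=B0: continuation. acc=(acc<<6)|0x30=0x1DB0
Completed: cp=U+1DB0 (starts at byte 3)
Byte[6]=F0: 4-byte lead, need 3 cont bytes. acc=0x0
Byte[7]=AE: continuation. acc=(acc<<6)|0x2E=0x2E
Byte[8]=BE: continuation. acc=(acc<<6)|0x3E=0xBBE
Byte[9]=92: continuation. acc=(acc<<6)|0x12=0x2EF92
Completed: cp=U+2EF92 (starts at byte 6)
Byte[10]=E2: 3-byte lead, need 2 cont bytes. acc=0x2
Byte[11]=A5: continuation. acc=(acc<<6)|0x25=0xA5
Byte[12]: stream ended, expected continuation. INVALID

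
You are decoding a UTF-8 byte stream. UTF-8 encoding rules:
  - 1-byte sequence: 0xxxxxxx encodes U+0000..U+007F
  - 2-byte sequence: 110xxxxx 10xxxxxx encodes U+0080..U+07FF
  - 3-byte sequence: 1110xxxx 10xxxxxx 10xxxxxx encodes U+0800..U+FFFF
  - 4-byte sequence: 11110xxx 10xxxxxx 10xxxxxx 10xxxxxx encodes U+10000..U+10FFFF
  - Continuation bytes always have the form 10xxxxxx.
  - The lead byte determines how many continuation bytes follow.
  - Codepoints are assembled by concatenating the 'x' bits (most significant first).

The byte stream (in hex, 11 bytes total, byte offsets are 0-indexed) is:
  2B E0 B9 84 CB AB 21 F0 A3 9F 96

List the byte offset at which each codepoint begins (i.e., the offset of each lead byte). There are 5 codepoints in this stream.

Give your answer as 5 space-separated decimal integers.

Byte[0]=2B: 1-byte ASCII. cp=U+002B
Byte[1]=E0: 3-byte lead, need 2 cont bytes. acc=0x0
Byte[2]=B9: continuation. acc=(acc<<6)|0x39=0x39
Byte[3]=84: continuation. acc=(acc<<6)|0x04=0xE44
Completed: cp=U+0E44 (starts at byte 1)
Byte[4]=CB: 2-byte lead, need 1 cont bytes. acc=0xB
Byte[5]=AB: continuation. acc=(acc<<6)|0x2B=0x2EB
Completed: cp=U+02EB (starts at byte 4)
Byte[6]=21: 1-byte ASCII. cp=U+0021
Byte[7]=F0: 4-byte lead, need 3 cont bytes. acc=0x0
Byte[8]=A3: continuation. acc=(acc<<6)|0x23=0x23
Byte[9]=9F: continuation. acc=(acc<<6)|0x1F=0x8DF
Byte[10]=96: continuation. acc=(acc<<6)|0x16=0x237D6
Completed: cp=U+237D6 (starts at byte 7)

Answer: 0 1 4 6 7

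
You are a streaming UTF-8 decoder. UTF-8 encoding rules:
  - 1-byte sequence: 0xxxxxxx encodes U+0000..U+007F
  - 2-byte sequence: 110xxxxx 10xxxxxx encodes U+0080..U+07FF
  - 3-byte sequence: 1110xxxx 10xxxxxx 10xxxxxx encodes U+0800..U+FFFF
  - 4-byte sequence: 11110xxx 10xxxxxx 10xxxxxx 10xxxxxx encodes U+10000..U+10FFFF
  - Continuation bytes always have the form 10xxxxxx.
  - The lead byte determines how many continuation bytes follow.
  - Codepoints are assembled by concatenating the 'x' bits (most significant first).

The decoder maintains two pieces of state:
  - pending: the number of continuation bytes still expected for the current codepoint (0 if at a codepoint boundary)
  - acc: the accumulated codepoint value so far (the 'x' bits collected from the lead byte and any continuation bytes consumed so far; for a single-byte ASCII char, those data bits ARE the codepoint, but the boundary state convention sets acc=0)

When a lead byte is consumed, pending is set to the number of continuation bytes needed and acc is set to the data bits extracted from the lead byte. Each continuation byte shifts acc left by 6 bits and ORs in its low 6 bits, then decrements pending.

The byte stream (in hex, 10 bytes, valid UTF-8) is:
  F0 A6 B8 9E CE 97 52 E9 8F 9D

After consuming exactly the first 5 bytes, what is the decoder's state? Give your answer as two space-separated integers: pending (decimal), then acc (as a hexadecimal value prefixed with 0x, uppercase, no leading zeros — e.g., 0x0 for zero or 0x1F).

Answer: 1 0xE

Derivation:
Byte[0]=F0: 4-byte lead. pending=3, acc=0x0
Byte[1]=A6: continuation. acc=(acc<<6)|0x26=0x26, pending=2
Byte[2]=B8: continuation. acc=(acc<<6)|0x38=0x9B8, pending=1
Byte[3]=9E: continuation. acc=(acc<<6)|0x1E=0x26E1E, pending=0
Byte[4]=CE: 2-byte lead. pending=1, acc=0xE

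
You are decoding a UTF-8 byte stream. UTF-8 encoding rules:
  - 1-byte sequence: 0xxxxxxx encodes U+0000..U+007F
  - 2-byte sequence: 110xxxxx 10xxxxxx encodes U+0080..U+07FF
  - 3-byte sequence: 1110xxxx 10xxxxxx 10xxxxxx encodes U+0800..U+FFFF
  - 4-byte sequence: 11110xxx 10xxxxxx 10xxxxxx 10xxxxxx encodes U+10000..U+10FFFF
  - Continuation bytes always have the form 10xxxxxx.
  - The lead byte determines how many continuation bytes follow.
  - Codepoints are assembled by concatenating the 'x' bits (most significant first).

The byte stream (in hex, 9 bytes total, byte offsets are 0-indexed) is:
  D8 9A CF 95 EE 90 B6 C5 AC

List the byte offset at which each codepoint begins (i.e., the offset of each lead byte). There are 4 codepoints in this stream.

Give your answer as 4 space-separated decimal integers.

Byte[0]=D8: 2-byte lead, need 1 cont bytes. acc=0x18
Byte[1]=9A: continuation. acc=(acc<<6)|0x1A=0x61A
Completed: cp=U+061A (starts at byte 0)
Byte[2]=CF: 2-byte lead, need 1 cont bytes. acc=0xF
Byte[3]=95: continuation. acc=(acc<<6)|0x15=0x3D5
Completed: cp=U+03D5 (starts at byte 2)
Byte[4]=EE: 3-byte lead, need 2 cont bytes. acc=0xE
Byte[5]=90: continuation. acc=(acc<<6)|0x10=0x390
Byte[6]=B6: continuation. acc=(acc<<6)|0x36=0xE436
Completed: cp=U+E436 (starts at byte 4)
Byte[7]=C5: 2-byte lead, need 1 cont bytes. acc=0x5
Byte[8]=AC: continuation. acc=(acc<<6)|0x2C=0x16C
Completed: cp=U+016C (starts at byte 7)

Answer: 0 2 4 7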